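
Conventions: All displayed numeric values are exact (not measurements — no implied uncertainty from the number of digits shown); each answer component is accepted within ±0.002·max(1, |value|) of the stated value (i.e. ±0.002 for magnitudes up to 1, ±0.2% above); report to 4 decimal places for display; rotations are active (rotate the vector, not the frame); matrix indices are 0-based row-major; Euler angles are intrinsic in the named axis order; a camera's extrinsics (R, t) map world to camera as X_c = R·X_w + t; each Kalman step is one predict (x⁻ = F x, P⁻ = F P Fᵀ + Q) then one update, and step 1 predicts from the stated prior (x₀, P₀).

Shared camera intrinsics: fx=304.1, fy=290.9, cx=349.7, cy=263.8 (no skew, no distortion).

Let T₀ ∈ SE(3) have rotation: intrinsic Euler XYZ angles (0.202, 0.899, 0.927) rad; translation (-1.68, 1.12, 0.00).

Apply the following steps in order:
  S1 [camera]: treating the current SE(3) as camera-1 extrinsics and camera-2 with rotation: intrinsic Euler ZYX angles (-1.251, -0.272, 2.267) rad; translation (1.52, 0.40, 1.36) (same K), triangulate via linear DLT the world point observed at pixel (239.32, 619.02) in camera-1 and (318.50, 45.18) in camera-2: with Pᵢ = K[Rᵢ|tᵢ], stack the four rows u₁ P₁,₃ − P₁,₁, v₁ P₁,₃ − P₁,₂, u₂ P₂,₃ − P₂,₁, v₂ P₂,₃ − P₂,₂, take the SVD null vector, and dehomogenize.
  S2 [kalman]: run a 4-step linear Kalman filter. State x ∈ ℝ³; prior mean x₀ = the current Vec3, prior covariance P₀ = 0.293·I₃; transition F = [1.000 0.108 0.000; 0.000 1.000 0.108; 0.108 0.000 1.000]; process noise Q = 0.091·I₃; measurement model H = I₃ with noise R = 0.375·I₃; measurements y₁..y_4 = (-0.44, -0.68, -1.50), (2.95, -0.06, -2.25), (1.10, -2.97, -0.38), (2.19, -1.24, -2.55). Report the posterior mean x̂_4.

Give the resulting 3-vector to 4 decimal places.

result = (1.4184, -1.2803, -1.3024)

after S1 (triangulate): (0.6597, 1.0049, 1.7310)
after S2 (kf_track): (1.4184, -1.2803, -1.3024)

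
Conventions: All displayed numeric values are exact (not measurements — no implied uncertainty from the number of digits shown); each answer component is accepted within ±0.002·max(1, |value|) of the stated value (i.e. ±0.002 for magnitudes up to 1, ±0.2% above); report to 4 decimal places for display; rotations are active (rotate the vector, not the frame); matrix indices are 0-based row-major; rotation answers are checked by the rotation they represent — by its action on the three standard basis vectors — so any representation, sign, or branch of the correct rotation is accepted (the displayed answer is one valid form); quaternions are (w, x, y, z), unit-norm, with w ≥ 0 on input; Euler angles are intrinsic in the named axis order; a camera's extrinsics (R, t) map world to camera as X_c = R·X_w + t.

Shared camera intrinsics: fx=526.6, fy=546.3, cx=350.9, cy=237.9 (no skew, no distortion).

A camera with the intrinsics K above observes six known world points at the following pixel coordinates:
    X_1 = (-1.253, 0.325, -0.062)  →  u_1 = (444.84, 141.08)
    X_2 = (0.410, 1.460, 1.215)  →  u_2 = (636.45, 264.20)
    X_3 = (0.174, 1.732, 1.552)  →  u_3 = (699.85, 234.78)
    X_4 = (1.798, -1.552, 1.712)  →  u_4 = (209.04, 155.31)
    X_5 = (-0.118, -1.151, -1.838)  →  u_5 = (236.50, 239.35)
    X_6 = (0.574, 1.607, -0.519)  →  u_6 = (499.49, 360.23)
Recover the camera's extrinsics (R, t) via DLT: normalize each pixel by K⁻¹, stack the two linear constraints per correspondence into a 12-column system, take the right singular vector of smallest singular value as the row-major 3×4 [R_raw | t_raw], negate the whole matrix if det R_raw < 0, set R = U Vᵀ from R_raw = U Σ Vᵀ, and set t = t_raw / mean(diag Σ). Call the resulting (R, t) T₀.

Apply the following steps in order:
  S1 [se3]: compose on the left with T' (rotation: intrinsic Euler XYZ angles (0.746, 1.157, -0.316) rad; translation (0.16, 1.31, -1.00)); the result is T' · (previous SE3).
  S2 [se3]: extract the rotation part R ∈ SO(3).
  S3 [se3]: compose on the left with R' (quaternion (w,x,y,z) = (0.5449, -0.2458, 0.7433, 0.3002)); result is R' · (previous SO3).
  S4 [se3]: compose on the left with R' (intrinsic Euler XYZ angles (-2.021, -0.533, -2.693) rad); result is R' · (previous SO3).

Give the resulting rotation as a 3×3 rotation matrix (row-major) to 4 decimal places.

source (pnp_recover): camera pose = R=[-0.2411 0.8650 0.4400; 0.7685 0.4471 -0.4578; -0.5927 0.2277 -0.7726], t=(0.4600, -0.2200, 4.8303)
after S1 (compose_se3): R=[-0.5388 0.5950 -0.5964; 0.7592 0.6498 -0.0376; 0.3651 -0.4731 -0.8018], t=(4.7310, -0.0376, -0.0605)
after S2 (rot_of_se3): [-0.5388 0.5950 -0.5964; 0.7592 0.6498 -0.0376; 0.3651 -0.4731 -0.8018]
after S3 (compose_so3): [-0.1302 -0.9332 -0.3350; 0.8120 0.0935 -0.5761; 0.5689 -0.3470 0.7456]
after S4 (compose_so3): [0.1153 0.9355 -0.3341; 0.9498 -0.0053 0.3128; 0.2909 -0.3534 -0.8891]

rotation (matrix) = ((0.1153, 0.9355, -0.3341), (0.9498, -0.0053, 0.3128), (0.2909, -0.3534, -0.8891))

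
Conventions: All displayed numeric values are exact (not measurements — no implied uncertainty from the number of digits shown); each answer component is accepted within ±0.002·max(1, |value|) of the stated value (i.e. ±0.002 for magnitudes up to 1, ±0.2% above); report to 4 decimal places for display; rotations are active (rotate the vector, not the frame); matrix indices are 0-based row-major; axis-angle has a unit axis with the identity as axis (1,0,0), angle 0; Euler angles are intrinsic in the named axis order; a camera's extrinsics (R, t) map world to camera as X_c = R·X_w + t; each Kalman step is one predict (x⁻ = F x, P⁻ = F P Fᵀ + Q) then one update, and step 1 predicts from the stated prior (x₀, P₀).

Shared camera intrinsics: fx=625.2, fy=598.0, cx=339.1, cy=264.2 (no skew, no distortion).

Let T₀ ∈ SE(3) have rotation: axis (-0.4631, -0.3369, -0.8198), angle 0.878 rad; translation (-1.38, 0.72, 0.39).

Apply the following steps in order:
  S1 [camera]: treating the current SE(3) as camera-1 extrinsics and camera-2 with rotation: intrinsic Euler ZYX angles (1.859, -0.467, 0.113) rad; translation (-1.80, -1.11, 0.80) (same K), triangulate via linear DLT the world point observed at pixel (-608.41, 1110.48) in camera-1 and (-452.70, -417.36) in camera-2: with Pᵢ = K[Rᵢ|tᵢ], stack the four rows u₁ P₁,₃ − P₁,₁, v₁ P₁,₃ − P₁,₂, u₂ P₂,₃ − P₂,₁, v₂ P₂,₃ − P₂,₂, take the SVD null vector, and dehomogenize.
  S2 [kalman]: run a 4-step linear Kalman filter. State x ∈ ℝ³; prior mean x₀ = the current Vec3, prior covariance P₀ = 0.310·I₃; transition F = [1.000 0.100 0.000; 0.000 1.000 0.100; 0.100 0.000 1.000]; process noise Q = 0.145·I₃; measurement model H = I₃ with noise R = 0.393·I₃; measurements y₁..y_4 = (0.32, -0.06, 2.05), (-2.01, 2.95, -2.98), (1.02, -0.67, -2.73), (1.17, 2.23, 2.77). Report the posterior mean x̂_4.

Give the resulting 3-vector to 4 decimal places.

result = (0.6626, 1.2638, 0.4121)

after S1 (triangulate): (-0.1584, 0.2444, 0.7617)
after S2 (kf_track): (0.6626, 1.2638, 0.4121)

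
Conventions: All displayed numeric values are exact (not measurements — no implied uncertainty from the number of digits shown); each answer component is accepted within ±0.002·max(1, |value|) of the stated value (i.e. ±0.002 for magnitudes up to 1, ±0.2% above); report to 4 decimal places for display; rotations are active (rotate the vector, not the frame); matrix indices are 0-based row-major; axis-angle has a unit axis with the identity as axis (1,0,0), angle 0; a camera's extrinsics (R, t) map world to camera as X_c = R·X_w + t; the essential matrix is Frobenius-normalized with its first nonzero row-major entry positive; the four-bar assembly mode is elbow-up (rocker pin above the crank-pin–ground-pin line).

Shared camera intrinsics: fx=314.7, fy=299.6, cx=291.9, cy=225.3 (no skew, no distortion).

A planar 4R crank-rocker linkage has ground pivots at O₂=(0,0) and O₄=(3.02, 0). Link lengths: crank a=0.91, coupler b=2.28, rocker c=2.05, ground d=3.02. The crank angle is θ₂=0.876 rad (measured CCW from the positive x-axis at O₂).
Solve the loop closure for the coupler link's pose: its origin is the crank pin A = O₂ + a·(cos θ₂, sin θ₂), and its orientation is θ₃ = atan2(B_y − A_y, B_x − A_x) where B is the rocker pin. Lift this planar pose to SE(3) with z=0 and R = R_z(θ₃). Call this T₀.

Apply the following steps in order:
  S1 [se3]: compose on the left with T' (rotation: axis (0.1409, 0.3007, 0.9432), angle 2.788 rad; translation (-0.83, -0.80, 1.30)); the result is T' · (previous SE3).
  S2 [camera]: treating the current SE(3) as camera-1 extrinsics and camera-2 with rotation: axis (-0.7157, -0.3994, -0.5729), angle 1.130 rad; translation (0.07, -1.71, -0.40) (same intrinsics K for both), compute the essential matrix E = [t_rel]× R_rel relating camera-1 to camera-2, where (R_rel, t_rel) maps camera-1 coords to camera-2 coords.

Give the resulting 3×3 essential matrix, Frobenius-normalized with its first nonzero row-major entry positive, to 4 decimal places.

source (fourbar_fk): coupler pose = R=[0.8286 -0.5598 0.0000; 0.5598 0.8286 0.0000; 0.0000 0.0000 1.0000], t=(0.5826, 0.6990, 0.0000)
after S1 (compose_se3): R=[-0.8824 0.3009 0.3618; -0.0882 -0.8610 0.5009; 0.4622 0.4101 0.7863], t=(-1.5251, -1.0950, 1.8078)
after S2 (essential): [0.3948 -0.2796 -0.0227; -0.0993 0.5662 0.1341; -0.5718 -0.2651 -0.1406]

matrix = [0.3948 -0.2796 -0.0227; -0.0993 0.5662 0.1341; -0.5718 -0.2651 -0.1406]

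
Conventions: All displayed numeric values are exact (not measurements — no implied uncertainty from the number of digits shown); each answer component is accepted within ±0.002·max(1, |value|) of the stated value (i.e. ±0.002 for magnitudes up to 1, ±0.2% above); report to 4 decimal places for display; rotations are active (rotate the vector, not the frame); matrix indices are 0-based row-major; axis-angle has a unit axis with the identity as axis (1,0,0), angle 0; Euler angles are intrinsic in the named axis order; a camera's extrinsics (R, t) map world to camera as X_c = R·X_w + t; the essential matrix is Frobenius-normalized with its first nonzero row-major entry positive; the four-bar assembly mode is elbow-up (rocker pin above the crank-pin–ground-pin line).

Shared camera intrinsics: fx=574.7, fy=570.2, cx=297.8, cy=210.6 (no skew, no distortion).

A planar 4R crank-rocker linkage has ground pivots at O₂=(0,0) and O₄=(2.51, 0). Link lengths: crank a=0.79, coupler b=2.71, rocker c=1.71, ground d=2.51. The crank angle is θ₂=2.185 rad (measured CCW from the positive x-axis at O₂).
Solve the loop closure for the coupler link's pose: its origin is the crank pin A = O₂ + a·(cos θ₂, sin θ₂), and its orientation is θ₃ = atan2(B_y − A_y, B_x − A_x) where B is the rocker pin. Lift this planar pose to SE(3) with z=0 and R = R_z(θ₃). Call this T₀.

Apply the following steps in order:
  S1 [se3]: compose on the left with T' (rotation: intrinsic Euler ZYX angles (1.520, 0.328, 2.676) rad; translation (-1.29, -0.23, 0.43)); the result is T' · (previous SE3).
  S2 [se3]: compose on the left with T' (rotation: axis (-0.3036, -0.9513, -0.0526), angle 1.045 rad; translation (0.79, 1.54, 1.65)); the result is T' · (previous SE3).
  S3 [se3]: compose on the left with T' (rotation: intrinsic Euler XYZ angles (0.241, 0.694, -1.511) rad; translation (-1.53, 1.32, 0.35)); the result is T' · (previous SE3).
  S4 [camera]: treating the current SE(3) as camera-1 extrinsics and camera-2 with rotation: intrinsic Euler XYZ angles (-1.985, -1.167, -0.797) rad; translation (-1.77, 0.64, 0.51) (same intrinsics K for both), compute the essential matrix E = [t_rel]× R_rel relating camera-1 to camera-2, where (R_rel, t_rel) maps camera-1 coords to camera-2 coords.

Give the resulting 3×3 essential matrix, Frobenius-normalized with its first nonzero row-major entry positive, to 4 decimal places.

matrix = [0.2310 -0.2049 0.2424; -0.0147 -0.2717 0.5673; 0.6289 -0.1470 -0.1813]

source (fourbar_fk): coupler pose = R=[0.9288 -0.3707 0.0000; 0.3707 0.9288 0.0000; 0.0000 0.0000 1.0000], t=(-0.4553, 0.6456, 0.0000)
after S1 (compose_se3): R=[0.3782 0.8178 0.4338; 0.9148 -0.2585 -0.3103; -0.1417 0.5142 -0.8459], t=(-0.7310, -0.5965, 0.8511)
after S2 (compose_se3): R=[0.4958 -0.0199 0.8682; 0.8680 -0.0180 -0.4962; 0.0254 0.9996 0.0083], t=(-0.4169, 1.1445, 1.6128)
after S3 (compose_se3): R=[0.7051 0.6247 -0.3355; -0.2981 -0.1681 -0.9396; -0.6434 0.7626 0.0677], t=(0.3607, 1.6653, 0.9755)
after S4 (essential): [0.2310 -0.2049 0.2424; -0.0147 -0.2717 0.5673; 0.6289 -0.1470 -0.1813]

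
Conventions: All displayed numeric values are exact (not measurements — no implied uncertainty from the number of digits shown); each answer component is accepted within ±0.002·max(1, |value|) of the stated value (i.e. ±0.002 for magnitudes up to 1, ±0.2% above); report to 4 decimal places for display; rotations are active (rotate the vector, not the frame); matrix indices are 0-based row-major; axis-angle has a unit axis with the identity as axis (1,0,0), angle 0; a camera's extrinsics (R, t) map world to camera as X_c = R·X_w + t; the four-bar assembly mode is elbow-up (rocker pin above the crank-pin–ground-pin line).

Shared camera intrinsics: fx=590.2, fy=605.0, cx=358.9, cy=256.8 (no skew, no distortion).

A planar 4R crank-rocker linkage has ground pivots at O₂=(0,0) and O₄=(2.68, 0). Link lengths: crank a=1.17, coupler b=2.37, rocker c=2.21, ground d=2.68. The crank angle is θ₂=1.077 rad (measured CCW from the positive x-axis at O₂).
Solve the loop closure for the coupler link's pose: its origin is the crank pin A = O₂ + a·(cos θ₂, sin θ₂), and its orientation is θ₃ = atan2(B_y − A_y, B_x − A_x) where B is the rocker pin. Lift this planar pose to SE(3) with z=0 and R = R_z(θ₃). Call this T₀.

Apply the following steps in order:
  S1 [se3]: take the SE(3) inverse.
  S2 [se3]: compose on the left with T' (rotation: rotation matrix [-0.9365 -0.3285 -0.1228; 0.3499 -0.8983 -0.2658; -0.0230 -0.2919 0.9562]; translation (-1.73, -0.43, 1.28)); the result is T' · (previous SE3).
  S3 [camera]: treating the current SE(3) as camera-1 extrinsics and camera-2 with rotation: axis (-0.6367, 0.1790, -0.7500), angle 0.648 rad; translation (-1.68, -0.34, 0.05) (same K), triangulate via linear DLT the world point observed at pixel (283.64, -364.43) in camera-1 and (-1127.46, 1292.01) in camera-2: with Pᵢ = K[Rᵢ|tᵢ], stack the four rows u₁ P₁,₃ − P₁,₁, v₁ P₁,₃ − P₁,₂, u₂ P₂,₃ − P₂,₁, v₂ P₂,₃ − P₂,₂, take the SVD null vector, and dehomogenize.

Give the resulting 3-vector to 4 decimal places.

source (fourbar_fk): coupler pose = R=[0.8676 -0.4973 0.0000; 0.4973 0.8676 0.0000; 0.0000 0.0000 1.0000], t=(0.5545, 1.0302, 0.0000)
after S1 (invert_se3): R=[0.8676 0.4973 0.0000; -0.4973 0.8676 0.0000; 0.0000 0.0000 1.0000], t=(-0.9935, -0.6180, 0.0000)
after S2 (compose_se3): R=[-0.6491 -0.7507 -0.1228; 0.7503 -0.6053 -0.2658; 0.1252 -0.2647 0.9562], t=(-0.5966, -0.2225, 1.4832)
after S3 (triangulate): (-1.7561, 0.8963, 1.4371)

result = (-1.7561, 0.8963, 1.4371)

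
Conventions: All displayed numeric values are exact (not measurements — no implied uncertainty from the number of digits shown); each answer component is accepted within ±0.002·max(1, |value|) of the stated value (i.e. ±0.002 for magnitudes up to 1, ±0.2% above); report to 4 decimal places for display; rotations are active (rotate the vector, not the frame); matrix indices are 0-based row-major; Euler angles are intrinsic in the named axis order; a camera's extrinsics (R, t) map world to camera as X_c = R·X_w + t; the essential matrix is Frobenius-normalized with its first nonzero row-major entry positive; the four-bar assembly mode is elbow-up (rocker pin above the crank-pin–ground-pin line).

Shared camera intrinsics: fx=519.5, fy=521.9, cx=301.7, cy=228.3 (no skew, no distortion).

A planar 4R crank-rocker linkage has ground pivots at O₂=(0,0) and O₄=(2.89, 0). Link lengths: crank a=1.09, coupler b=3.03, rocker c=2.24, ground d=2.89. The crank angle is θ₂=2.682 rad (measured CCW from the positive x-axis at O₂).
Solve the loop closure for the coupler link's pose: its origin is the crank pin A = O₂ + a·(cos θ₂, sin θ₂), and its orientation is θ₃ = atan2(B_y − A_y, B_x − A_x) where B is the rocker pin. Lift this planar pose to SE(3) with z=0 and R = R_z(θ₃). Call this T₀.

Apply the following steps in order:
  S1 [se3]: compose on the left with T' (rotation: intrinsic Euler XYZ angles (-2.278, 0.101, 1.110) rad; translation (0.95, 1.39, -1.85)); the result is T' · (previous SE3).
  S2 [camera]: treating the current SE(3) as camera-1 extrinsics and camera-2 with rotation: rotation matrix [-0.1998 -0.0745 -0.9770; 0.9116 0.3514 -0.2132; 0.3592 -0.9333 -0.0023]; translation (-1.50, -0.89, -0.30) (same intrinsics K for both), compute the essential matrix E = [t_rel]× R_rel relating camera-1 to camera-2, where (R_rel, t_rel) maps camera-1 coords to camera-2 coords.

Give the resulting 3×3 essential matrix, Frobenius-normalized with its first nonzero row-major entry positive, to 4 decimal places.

matrix = [0.2699 -0.0246 -0.0126; 0.5985 -0.2599 -0.0854; 0.2623 0.6290 0.1703]

source (fourbar_fk): coupler pose = R=[0.8842 -0.4672 0.0000; 0.4672 0.8842 0.0000; 0.0000 0.0000 1.0000], t=(-0.9769, 0.4835, 0.0000)
after S1 (compose_se3): R=[-0.0252 -0.9946 0.1008; -0.6476 0.0931 0.7563; -0.7616 -0.0463 -0.6464], t=(0.0870, 1.8853, -1.4051)
after S2 (essential): [0.2699 -0.0246 -0.0126; 0.5985 -0.2599 -0.0854; 0.2623 0.6290 0.1703]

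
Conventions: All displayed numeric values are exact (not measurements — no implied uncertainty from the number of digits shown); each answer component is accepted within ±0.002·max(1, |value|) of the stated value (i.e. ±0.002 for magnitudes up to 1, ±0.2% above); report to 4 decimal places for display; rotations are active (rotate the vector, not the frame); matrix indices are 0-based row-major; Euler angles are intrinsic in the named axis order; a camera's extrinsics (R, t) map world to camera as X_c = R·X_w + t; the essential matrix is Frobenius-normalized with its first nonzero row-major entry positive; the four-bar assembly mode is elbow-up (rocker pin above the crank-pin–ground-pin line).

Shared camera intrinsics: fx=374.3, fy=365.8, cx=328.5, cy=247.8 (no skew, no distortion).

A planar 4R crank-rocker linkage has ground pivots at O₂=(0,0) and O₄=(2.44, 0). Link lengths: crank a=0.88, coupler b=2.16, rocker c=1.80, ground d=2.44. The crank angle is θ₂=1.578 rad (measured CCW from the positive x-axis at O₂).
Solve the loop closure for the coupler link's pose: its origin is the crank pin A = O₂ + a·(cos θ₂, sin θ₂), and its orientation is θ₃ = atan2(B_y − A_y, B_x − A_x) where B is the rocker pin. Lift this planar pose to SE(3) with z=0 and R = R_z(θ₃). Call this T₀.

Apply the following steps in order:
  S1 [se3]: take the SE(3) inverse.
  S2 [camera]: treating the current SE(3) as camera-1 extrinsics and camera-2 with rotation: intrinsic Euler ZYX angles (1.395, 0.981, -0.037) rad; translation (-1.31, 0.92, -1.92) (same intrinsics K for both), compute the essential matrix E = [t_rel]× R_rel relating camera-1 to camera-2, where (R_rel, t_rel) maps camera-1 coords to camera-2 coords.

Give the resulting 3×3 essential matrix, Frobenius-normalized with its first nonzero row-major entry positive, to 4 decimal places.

source (fourbar_fk): coupler pose = R=[0.9175 -0.3977 0.0000; 0.3977 0.9175 0.0000; 0.0000 0.0000 1.0000], t=(-0.0063, 0.8800, 0.0000)
after S1 (invert_se3): R=[0.9175 0.3977 0.0000; -0.3977 0.9175 0.0000; 0.0000 0.0000 1.0000], t=(-0.3442, -0.8099, 0.0000)
after S2 (essential): [0.0635 0.0367 0.4964; -0.2497 0.5731 0.2289; -0.2064 0.2681 -0.4366]

matrix = [0.0635 0.0367 0.4964; -0.2497 0.5731 0.2289; -0.2064 0.2681 -0.4366]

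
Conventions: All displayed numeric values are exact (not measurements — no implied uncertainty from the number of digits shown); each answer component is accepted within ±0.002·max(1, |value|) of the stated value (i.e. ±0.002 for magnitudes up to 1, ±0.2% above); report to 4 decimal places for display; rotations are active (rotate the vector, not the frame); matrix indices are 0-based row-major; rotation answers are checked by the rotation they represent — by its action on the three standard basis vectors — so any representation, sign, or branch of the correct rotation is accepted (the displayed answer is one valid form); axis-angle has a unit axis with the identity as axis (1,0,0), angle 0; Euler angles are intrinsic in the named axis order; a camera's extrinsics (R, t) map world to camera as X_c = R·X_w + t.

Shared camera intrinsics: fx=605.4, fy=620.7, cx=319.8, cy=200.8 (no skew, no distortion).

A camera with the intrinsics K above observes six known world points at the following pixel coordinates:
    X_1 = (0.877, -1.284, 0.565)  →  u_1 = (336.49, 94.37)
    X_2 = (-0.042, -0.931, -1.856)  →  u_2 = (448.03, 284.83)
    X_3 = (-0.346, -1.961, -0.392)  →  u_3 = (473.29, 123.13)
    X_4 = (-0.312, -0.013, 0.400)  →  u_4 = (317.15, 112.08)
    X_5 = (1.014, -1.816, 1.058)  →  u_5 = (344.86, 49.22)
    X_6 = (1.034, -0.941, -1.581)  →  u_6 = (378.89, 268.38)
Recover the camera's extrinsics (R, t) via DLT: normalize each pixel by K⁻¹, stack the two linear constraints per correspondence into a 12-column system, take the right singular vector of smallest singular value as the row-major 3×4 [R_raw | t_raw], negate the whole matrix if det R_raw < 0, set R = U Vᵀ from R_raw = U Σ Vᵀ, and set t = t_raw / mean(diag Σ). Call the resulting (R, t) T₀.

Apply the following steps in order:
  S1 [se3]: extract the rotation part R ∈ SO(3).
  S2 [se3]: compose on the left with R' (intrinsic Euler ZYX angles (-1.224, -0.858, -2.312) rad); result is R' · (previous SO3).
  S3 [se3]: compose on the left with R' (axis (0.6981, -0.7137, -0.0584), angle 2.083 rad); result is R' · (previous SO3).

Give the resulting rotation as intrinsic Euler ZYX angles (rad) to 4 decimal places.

source (pnp_recover): camera pose = R=[-0.5380 -0.7381 -0.4071; 0.1582 0.3860 -0.9088; 0.8280 -0.5534 -0.0909], t=(-0.0399, -0.4099, 6.0791)
after S1 (rot_of_se3): [-0.5380 -0.7381 -0.4071; 0.1582 0.3860 -0.9088; 0.8280 -0.5534 -0.0909]
after S2 (compose_so3): [0.5281 -0.8159 0.2354; 0.0214 0.2899 0.9568; -0.8489 -0.5003 0.1705]
after S3 (compose_so3): [0.6894 -0.0514 -0.7225; 0.0506 0.9985 -0.0227; 0.7226 -0.0209 0.6910]

rotation (euler_zyx) = (0.0733, -0.8075, -0.0303)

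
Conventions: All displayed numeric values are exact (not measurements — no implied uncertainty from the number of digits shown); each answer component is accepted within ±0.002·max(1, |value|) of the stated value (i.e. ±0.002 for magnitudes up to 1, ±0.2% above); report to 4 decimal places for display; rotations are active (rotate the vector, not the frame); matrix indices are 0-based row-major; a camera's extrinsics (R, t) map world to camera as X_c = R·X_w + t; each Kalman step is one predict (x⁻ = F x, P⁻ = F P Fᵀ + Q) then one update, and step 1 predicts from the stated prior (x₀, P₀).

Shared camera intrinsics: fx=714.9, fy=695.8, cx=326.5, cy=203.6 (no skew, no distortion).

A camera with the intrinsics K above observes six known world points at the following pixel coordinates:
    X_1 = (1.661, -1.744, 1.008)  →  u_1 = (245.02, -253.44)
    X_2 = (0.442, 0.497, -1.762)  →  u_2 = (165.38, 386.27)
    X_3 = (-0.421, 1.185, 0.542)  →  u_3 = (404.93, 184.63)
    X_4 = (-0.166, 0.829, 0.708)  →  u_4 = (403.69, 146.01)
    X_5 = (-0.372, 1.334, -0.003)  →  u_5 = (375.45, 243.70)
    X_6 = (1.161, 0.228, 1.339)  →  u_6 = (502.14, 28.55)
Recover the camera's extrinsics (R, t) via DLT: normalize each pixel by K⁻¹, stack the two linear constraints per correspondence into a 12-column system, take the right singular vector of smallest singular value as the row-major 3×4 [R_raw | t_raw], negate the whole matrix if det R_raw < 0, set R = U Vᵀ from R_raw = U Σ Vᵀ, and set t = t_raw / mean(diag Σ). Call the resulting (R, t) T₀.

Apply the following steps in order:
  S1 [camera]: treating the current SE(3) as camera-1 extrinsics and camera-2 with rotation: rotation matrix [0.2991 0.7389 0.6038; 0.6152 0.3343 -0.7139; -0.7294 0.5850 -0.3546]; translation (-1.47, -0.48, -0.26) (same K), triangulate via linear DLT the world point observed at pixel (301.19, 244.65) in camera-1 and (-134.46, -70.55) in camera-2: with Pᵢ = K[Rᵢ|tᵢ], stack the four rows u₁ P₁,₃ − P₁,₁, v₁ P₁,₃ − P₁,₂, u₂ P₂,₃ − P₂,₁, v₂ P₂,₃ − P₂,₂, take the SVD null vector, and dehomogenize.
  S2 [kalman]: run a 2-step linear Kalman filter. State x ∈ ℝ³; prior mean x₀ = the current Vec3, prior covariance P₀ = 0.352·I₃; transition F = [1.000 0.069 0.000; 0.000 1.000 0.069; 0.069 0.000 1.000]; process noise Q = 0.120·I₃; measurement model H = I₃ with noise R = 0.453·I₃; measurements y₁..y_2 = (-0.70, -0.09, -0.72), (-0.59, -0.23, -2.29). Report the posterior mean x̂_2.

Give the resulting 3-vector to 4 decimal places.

source (pnp_recover): camera pose = R=[0.3125 0.6728 0.6706; 0.1909 0.6471 -0.7381; -0.9305 0.3587 0.0738], t=(-0.3699, -0.4500, 5.1498)
after S1 (triangulate): (-1.6461, 1.3552, -0.4178)
after S2 (kf_track): (-0.9099, 0.2029, -1.4070)

result = (-0.9099, 0.2029, -1.4070)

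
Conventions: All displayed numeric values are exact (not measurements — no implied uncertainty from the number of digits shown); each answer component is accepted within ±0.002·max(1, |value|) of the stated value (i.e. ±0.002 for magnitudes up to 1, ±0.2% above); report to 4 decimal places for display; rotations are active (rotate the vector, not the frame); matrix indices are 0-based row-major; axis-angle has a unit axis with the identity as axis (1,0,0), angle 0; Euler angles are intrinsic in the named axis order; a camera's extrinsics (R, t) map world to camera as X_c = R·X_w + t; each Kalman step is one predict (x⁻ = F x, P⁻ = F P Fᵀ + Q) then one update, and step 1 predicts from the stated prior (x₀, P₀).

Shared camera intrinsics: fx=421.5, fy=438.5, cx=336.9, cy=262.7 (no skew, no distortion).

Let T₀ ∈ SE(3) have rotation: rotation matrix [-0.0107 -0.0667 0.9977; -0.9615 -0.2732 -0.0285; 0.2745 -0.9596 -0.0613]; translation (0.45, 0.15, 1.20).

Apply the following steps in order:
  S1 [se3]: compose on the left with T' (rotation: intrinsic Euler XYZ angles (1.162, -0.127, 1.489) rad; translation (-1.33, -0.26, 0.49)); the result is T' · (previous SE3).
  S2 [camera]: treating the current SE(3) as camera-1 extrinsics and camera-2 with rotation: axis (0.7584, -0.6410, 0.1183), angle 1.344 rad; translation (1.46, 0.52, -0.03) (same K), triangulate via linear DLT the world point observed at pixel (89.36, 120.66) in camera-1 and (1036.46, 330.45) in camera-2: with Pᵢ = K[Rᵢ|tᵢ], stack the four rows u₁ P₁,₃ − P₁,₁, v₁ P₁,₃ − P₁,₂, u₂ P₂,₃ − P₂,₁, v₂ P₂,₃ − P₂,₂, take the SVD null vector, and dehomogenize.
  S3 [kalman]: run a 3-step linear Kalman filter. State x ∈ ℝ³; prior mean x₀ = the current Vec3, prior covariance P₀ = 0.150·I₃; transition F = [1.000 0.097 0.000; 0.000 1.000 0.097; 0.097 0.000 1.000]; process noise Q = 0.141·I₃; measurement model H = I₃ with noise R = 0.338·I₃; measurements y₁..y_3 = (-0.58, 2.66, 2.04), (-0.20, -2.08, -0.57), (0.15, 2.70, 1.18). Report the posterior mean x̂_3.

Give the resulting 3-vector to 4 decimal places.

result = (0.0524, 1.2344, 0.8087)

after S1 (compose_se3): R=[0.9150 0.3862 0.1168; -0.3966 0.8071 0.4373; 0.0746 -0.4465 0.8917], t=(-1.5938, -1.1560, 1.3803)
after S2 (triangulate): (0.2742, 0.4237, 0.7303)
after S3 (kf_track): (0.0524, 1.2344, 0.8087)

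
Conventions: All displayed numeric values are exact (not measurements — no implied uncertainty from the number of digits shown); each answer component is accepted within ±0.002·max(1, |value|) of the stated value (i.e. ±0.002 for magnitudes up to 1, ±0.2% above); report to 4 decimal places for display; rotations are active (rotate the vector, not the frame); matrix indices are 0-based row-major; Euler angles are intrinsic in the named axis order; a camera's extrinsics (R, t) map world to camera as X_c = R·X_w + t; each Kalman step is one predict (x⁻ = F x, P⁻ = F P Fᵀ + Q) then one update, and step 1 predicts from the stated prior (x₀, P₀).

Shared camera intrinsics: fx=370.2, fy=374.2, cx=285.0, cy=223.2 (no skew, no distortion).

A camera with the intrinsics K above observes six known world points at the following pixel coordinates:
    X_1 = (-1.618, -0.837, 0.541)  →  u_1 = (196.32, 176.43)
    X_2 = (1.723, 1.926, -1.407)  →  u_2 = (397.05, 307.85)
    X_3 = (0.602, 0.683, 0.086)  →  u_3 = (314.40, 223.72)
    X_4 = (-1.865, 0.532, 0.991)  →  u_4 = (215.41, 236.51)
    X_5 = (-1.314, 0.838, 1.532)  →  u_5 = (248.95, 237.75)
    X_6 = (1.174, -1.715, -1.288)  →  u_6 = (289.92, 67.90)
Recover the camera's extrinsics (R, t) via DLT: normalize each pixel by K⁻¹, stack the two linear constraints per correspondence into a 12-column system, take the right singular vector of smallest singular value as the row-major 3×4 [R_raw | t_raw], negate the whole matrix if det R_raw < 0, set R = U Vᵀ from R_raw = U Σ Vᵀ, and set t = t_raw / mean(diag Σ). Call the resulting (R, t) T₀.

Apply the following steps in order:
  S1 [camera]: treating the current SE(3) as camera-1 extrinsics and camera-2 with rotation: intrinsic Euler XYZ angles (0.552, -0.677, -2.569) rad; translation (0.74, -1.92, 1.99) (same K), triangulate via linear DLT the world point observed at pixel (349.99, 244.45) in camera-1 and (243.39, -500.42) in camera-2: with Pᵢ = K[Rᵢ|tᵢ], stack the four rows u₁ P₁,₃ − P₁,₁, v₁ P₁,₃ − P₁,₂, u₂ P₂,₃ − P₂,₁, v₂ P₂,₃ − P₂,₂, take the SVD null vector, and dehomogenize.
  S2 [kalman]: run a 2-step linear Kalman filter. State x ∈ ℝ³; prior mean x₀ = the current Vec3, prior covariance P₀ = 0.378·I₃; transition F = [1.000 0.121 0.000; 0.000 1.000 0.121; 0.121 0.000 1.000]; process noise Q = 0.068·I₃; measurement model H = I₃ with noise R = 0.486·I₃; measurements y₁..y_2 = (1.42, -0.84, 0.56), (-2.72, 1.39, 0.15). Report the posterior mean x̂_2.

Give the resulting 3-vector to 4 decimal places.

result = (-0.2961, 0.7811, 0.7514)

source (pnp_recover): camera pose = R=[0.9292 0.2925 0.2259; -0.2493 0.9473 -0.2012; -0.2729 0.1306 0.9531], t=(-0.2300, -0.4700, 6.9002)
after S1 (triangulate): (0.9316, 1.6051, 1.6799)
after S2 (kf_track): (-0.2961, 0.7811, 0.7514)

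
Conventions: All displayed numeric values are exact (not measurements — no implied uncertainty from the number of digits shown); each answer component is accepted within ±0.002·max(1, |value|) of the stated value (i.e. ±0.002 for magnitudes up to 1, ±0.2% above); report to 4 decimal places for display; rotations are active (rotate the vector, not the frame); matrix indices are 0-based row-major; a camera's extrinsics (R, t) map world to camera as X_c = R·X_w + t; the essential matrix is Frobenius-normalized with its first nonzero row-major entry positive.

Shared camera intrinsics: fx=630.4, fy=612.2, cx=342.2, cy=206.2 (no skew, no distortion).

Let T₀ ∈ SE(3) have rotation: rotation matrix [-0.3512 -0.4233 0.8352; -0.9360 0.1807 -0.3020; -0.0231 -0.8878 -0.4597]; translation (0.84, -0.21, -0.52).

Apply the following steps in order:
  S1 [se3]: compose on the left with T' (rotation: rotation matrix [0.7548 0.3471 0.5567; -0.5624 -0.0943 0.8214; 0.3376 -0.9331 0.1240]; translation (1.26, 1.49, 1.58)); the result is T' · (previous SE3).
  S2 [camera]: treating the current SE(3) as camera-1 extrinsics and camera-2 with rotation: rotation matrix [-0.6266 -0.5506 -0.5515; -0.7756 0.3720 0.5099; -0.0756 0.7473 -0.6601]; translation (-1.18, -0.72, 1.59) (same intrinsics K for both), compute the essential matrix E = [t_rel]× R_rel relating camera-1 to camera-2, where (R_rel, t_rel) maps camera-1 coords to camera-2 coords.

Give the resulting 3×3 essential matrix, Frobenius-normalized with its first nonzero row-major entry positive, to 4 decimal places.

after S1 (compose_se3): R=[-0.6028 -0.7510 0.2697; 0.2668 -0.5082 -0.8188; 0.7520 -0.4216 0.5067], t=(1.5317, 0.6102, 1.9950)
after S2 (essential): [0.2432 -0.5441 -0.2908; -0.2551 -0.4080 0.5166; 0.1054 -0.1772 -0.1388]

matrix = [0.2432 -0.5441 -0.2908; -0.2551 -0.4080 0.5166; 0.1054 -0.1772 -0.1388]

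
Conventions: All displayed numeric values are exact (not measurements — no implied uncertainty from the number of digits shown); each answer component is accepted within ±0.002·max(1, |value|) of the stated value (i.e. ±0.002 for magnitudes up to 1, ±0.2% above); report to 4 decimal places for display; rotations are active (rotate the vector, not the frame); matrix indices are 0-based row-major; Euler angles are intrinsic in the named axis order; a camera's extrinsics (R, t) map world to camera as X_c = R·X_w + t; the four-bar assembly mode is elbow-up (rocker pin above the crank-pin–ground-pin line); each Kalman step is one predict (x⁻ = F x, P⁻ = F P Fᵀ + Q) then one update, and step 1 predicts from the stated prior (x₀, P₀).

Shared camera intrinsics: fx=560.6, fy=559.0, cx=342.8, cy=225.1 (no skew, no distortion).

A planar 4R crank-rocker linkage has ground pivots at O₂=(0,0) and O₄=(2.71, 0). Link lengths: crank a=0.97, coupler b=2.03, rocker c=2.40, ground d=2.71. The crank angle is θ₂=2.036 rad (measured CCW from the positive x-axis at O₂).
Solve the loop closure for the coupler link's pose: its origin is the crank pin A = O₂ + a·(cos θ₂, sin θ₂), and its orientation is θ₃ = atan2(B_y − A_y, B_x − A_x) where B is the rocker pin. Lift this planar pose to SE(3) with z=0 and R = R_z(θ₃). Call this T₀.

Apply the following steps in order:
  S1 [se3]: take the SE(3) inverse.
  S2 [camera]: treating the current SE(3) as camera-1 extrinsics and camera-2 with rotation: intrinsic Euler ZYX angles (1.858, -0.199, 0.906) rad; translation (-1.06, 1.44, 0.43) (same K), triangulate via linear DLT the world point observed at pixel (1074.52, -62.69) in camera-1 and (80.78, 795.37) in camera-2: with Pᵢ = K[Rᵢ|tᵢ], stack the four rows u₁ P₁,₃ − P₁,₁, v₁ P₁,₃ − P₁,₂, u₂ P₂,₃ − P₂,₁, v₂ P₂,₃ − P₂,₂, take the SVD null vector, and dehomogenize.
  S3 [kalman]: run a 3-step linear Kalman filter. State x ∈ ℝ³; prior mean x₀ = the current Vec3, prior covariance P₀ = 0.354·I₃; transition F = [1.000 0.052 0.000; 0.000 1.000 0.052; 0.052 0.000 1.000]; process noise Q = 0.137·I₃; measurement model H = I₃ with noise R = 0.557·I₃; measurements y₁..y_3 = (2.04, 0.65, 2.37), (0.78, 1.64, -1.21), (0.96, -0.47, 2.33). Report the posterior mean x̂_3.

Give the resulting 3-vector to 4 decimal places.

result = (1.1986, 0.6048, 1.2981)

source (fourbar_fk): coupler pose = R=[0.8502 -0.5264 0.0000; 0.5264 0.8502 0.0000; 0.0000 0.0000 1.0000], t=(-0.4351, 0.8669, 0.0000)
after S1 (invert_se3): R=[0.8502 0.5264 0.0000; -0.5264 0.8502 0.0000; 0.0000 0.0000 1.0000], t=(-0.0863, -0.9661, 0.0000)
after S2 (triangulate): (1.2523, 1.1716, 1.2221)
after S3 (kf_track): (1.1986, 0.6048, 1.2981)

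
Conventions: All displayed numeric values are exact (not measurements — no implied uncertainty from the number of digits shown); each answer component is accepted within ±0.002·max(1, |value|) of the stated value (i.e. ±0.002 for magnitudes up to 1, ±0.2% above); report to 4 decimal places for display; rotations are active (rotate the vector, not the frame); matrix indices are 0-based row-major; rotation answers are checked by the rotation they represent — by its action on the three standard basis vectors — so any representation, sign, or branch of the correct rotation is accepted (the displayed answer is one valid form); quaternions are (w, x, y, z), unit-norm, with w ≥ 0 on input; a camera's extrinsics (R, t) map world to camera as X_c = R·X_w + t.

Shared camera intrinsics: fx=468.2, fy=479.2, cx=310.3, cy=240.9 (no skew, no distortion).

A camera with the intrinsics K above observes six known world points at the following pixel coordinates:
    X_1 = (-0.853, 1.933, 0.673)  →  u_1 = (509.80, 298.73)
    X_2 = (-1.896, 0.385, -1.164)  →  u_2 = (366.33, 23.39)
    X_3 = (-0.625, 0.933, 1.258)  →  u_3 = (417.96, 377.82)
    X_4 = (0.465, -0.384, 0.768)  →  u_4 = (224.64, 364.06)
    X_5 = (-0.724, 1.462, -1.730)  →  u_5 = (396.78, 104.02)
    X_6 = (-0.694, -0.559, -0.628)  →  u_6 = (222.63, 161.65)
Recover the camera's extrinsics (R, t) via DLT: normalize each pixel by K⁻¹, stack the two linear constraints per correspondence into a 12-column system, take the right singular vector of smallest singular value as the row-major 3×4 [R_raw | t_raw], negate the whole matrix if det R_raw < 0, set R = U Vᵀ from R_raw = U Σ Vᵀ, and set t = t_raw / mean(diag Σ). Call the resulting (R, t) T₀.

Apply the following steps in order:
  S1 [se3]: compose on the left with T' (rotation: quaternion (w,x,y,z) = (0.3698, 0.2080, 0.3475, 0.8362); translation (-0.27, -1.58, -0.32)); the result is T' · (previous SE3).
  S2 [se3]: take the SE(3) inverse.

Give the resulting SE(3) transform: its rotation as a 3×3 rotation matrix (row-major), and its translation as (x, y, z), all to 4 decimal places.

source (pnp_recover): camera pose = R=[-0.3343 0.9328 0.1348; 0.5085 0.0581 0.8591; 0.7935 0.3557 -0.4937], t=(-0.3900, 0.2500, 4.5200)
after S1 (compose_se3): R=[0.4529 -0.4093 -0.7920; -0.1626 0.8356 -0.5248; 0.8766 0.3664 0.3119], t=(2.5951, -0.0673, 2.8656)
after S2 (invert_se3): R=[0.4529 -0.1626 0.8766; -0.4093 0.8356 0.3664; -0.7920 -0.5248 0.3119], t=(-3.6983, 0.0684, 1.1262)

rotation (matrix) = ((0.4529, -0.1626, 0.8766), (-0.4093, 0.8356, 0.3664), (-0.7920, -0.5248, 0.3119)), translation = (-3.6983, 0.0684, 1.1262)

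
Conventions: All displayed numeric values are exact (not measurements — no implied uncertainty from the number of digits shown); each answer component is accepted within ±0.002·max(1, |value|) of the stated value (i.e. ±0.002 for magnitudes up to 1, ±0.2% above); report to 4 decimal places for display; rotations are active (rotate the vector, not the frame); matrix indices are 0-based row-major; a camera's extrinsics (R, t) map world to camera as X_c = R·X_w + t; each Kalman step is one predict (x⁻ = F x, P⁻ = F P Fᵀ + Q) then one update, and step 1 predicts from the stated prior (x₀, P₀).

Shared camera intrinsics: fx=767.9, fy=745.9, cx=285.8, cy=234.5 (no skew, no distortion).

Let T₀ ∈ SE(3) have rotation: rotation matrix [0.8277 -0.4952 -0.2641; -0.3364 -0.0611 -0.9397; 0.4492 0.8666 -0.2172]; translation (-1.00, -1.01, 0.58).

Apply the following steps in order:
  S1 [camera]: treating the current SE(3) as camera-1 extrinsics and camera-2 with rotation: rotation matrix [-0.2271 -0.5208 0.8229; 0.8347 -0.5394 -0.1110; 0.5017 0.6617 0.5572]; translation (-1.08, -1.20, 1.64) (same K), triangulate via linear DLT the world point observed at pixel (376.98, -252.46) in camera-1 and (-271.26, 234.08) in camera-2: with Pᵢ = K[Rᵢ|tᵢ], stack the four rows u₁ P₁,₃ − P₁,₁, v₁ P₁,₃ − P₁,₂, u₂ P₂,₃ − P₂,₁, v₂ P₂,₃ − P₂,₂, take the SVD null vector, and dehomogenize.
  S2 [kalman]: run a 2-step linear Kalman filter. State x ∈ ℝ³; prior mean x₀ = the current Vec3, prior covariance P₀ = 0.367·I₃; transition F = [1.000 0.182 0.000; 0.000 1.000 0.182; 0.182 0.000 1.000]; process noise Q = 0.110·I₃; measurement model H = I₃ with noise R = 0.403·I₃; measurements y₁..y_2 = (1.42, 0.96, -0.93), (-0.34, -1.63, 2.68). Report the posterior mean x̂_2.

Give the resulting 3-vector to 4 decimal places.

result = (0.8745, -0.3114, 0.9430)

after S1 (triangulate): (1.9298, 0.8218, -0.2773)
after S2 (kf_track): (0.8745, -0.3114, 0.9430)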